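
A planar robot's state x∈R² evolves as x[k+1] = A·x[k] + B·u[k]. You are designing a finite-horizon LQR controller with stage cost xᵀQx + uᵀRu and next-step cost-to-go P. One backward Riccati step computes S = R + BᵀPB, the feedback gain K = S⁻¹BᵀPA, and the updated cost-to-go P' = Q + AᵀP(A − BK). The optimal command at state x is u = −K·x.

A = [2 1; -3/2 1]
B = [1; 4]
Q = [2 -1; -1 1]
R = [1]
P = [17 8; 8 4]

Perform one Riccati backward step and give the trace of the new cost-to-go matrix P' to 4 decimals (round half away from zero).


BᵀP = [49.0000 24.0000]
S = R + BᵀPB = [1] + [145.0000] = [146.0000]
BᵀPA = [62.0000 73.0000]
K = S⁻¹·BᵀPA = [0.4247 0.5000]
A−BK = [1.5753 0.5000; -3.1986 -1.0000]
AᵀP(A−BK) = [2.6712 1.0000; 1.0000 0.5000]
P' = Q + AᵀP(A−BK) = [4.6712 0.0000; 0.0000 1.5000]
tr(P') = 6.1712

6.1712


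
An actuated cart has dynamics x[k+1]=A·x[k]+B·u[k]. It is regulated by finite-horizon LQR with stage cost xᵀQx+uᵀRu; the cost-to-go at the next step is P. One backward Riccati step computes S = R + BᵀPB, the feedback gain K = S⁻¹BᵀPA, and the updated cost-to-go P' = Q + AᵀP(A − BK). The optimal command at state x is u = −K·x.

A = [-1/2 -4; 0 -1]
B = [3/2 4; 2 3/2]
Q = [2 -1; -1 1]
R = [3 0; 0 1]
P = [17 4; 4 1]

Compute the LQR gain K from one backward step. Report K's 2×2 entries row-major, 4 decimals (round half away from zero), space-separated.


BᵀP = [33.5000 8.0000; 74.0000 17.5000]
S = R + BᵀPB = [3 0; 0 1] + [66.2500 146.0000; 146.0000 322.2500] = [69.2500 146.0000; 146.0000 323.2500]
BᵀPA = [-16.7500 -142.0000; -37.0000 -313.5000]
K = S⁻¹·BᵀPA = [-0.0116 -0.1221; -0.1092 -0.9147]
A−BK = [-0.0457 -0.1581; 0.1871 0.6162]
AᵀP(A−BK) = [0.0144 0.1113; 0.1113 0.9066]
P' = Q + AᵀP(A−BK) = [2.0144 -0.8887; -0.8887 1.9066]
tr(P') = 3.9211

-0.0116 -0.1221 -0.1092 -0.9147


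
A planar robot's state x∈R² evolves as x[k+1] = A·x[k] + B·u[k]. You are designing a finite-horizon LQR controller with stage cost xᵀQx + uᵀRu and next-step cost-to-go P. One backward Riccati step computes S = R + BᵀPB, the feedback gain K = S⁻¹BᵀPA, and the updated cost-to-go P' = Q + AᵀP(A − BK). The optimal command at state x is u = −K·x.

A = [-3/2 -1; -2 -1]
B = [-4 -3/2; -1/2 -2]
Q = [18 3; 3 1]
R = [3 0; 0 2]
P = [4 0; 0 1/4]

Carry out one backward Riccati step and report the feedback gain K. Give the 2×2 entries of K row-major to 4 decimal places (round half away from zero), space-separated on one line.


BᵀP = [-16.0000 -0.1250; -6.0000 -0.5000]
S = R + BᵀPB = [3 0; 0 2] + [64.0625 24.2500; 24.2500 10.0000] = [67.0625 24.2500; 24.2500 12.0000]
BᵀPA = [24.2500 16.1250; 10.0000 6.5000]
K = S⁻¹·BᵀPA = [0.2238 0.1656; 0.3810 0.2071]
A−BK = [-0.0332 -0.0271; -1.1260 -0.5030]
AᵀP(A−BK) = [0.7620 0.4142; 0.4142 0.2342]
P' = Q + AᵀP(A−BK) = [18.7620 3.4142; 3.4142 1.2342]
tr(P') = 19.9963

0.2238 0.1656 0.3810 0.2071


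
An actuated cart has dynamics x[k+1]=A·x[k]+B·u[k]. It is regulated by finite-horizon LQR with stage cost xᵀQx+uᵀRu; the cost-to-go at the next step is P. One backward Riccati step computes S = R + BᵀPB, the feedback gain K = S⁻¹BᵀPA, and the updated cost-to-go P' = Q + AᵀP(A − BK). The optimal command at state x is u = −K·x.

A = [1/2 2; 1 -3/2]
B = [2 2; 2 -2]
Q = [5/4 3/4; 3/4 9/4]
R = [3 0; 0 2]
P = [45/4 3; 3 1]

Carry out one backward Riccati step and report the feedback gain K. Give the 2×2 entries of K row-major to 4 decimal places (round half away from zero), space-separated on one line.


0.2655 0.2911 0.0505 0.5580

BᵀP = [28.5000 8.0000; 16.5000 4.0000]
S = R + BᵀPB = [3 0; 0 2] + [73.0000 41.0000; 41.0000 25.0000] = [76.0000 41.0000; 41.0000 27.0000]
BᵀPA = [22.2500 45.0000; 12.2500 27.0000]
K = S⁻¹·BᵀPA = [0.2655 0.2911; 0.0505 0.5580]
A−BK = [-0.1321 0.3019; 0.5701 -0.9663]
AᵀP(A−BK) = [0.2861 0.1880; 0.1880 1.0856]
P' = Q + AᵀP(A−BK) = [1.5361 0.9380; 0.9380 3.3356]
tr(P') = 4.8716


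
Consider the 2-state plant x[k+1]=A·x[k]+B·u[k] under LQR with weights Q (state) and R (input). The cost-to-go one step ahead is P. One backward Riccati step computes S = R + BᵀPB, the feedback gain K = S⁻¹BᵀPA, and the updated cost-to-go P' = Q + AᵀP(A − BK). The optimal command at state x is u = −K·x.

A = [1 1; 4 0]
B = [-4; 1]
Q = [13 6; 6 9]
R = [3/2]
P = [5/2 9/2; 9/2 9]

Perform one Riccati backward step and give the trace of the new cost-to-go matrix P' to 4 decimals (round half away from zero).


BᵀP = [-5.5000 -9.0000]
S = R + BᵀPB = [3/2] + [13.0000] = [14.5000]
BᵀPA = [-41.5000 -5.5000]
K = S⁻¹·BᵀPA = [-2.8621 -0.3793]
A−BK = [-10.4483 -0.5172; 6.8621 0.3793]
AᵀP(A−BK) = [63.7241 4.7586; 4.7586 0.4138]
P' = Q + AᵀP(A−BK) = [76.7241 10.7586; 10.7586 9.4138]
tr(P') = 86.1379

86.1379


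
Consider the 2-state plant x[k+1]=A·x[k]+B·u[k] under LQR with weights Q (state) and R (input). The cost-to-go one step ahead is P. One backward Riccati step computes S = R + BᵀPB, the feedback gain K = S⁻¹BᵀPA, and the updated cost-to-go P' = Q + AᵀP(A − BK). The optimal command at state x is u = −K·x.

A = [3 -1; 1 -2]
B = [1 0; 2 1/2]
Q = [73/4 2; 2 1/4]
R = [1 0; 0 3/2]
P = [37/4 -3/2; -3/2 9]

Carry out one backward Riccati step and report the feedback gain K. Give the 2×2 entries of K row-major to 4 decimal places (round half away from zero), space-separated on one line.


1.3710 -0.9548 -2.4163 -0.0995

BᵀP = [6.2500 16.5000; -0.7500 4.5000]
S = R + BᵀPB = [1 0; 0 3/2] + [39.2500 8.2500; 8.2500 2.2500] = [40.2500 8.2500; 8.2500 3.7500]
BᵀPA = [35.2500 -39.2500; 2.2500 -8.2500]
K = S⁻¹·BᵀPA = [1.3710 -0.9548; -2.4163 -0.0995]
A−BK = [1.6290 -0.0452; -0.5339 -0.0407]
AᵀP(A−BK) = [40.3575 -1.3710; -1.3710 0.9548]
P' = Q + AᵀP(A−BK) = [58.6075 0.6290; 0.6290 1.2048]
tr(P') = 59.8122


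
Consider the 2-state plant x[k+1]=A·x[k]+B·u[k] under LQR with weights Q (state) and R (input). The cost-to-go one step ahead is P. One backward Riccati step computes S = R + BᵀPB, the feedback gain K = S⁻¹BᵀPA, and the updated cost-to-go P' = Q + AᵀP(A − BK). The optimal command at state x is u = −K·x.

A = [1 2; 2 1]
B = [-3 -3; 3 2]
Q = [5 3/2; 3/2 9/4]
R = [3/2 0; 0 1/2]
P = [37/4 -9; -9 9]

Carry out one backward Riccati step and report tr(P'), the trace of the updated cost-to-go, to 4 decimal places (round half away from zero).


BᵀP = [-54.7500 54.0000; -45.7500 45.0000]
S = R + BᵀPB = [3/2 0; 0 1/2] + [326.2500 272.2500; 272.2500 227.2500] = [327.7500 272.2500; 272.2500 227.7500]
BᵀPA = [53.2500 -55.5000; 44.2500 -46.5000]
K = S⁻¹·BᵀPA = [0.1536 0.0371; 0.0107 -0.2486]
A−BK = [1.4929 1.3657; 1.5179 1.3857]
AᵀP(A−BK) = [0.5982 0.5214; 0.5214 0.5029]
P' = Q + AᵀP(A−BK) = [5.5982 2.0214; 2.0214 2.7529]
tr(P') = 8.3511

8.3511


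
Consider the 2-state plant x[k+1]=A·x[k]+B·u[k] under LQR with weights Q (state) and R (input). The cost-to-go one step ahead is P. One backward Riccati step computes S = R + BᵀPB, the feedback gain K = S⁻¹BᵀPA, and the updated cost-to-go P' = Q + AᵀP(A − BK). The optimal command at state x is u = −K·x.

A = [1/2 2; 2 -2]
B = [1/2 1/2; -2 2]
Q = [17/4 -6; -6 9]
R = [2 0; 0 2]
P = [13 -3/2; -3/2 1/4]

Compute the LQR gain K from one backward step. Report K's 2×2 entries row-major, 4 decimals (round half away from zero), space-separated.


BᵀP = [9.5000 -1.2500; 3.5000 -0.2500]
S = R + BᵀPB = [2 0; 0 2] + [7.2500 2.2500; 2.2500 1.2500] = [9.2500 2.2500; 2.2500 3.2500]
BᵀPA = [2.2500 21.5000; 1.2500 7.5000]
K = S⁻¹·BᵀPA = [0.1800 2.1200; 0.2600 0.8400]
A−BK = [0.2800 0.5200; 1.8400 0.5600]
AᵀP(A−BK) = [0.5200 1.6800; 1.6800 13.1200]
P' = Q + AᵀP(A−BK) = [4.7700 -4.3200; -4.3200 22.1200]
tr(P') = 26.8900

0.1800 2.1200 0.2600 0.8400


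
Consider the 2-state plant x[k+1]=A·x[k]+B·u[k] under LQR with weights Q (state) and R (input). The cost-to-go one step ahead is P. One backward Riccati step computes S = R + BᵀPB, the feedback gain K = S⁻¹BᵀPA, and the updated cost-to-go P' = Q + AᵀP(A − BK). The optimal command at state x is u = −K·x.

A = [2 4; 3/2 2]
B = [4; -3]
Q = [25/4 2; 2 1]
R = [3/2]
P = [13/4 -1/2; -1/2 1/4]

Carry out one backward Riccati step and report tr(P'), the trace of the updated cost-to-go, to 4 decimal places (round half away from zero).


BᵀP = [14.5000 -2.7500]
S = R + BᵀPB = [3/2] + [66.2500] = [67.7500]
BᵀPA = [24.8750 52.5000]
K = S⁻¹·BᵀPA = [0.3672 0.7749]
A−BK = [0.5314 0.9004; 2.6015 4.3247]
AᵀP(A−BK) = [1.4294 2.4742; 2.4742 4.3173]
P' = Q + AᵀP(A−BK) = [7.6794 4.4742; 4.4742 5.3173]
tr(P') = 12.9968

12.9968


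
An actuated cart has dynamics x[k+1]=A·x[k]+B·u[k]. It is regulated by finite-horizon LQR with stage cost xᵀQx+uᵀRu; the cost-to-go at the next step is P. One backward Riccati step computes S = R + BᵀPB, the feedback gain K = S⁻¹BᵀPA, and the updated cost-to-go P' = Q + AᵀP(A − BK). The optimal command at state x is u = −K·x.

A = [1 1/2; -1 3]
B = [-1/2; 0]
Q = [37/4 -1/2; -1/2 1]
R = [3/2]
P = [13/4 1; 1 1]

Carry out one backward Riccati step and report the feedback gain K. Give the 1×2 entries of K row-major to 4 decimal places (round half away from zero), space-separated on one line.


BᵀP = [-1.6250 -0.5000]
S = R + BᵀPB = [3/2] + [0.8125] = [2.3125]
BᵀPA = [-1.1250 -2.3125]
K = S⁻¹·BᵀPA = [-0.4865 -1.0000]
A−BK = [0.7568 0.0000; -1.0000 3.0000]
AᵀP(A−BK) = [1.7027 0.0000; 0.0000 10.5000]
P' = Q + AᵀP(A−BK) = [10.9527 -0.5000; -0.5000 11.5000]
tr(P') = 22.4527

-0.4865 -1.0000


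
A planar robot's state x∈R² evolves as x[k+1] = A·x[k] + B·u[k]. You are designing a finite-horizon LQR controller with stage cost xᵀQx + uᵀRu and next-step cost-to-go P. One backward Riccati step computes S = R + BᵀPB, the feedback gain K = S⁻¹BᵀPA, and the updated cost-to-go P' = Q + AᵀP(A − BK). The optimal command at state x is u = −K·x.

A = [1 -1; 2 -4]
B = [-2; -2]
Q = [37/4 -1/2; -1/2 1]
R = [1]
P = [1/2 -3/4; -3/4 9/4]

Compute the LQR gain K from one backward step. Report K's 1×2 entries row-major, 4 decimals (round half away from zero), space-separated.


BᵀP = [0.5000 -3.0000]
S = R + BᵀPB = [1] + [5.0000] = [6.0000]
BᵀPA = [-5.5000 11.5000]
K = S⁻¹·BᵀPA = [-0.9167 1.9167]
A−BK = [-0.8333 2.8333; 0.1667 -0.1667]
AᵀP(A−BK) = [1.4583 -3.4583; -3.4583 8.4583]
P' = Q + AᵀP(A−BK) = [10.7083 -3.9583; -3.9583 9.4583]
tr(P') = 20.1667

-0.9167 1.9167


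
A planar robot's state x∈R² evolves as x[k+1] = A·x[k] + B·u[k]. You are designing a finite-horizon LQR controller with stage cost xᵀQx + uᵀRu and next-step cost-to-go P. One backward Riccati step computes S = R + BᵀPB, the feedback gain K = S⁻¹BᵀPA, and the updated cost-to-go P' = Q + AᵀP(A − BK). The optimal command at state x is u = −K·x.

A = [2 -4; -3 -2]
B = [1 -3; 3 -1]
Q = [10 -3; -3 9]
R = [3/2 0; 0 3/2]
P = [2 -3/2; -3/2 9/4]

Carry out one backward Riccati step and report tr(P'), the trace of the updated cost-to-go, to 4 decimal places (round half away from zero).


BᵀP = [-2.5000 5.2500; -4.5000 2.2500]
S = R + BᵀPB = [3/2 0; 0 3/2] + [13.2500 2.2500; 2.2500 11.2500] = [14.7500 2.2500; 2.2500 12.7500]
BᵀPA = [-20.7500 -0.5000; -15.7500 13.5000]
K = S⁻¹·BᵀPA = [-1.2520 -0.2008; -1.0143 1.0943]
A−BK = [0.2090 -0.5164; -0.2582 -0.3033]
AᵀP(A−BK) = [4.2941 -1.4324; -1.4324 2.1270]
P' = Q + AᵀP(A−BK) = [14.2941 -4.4324; -4.4324 11.1270]
tr(P') = 25.4211

25.4211


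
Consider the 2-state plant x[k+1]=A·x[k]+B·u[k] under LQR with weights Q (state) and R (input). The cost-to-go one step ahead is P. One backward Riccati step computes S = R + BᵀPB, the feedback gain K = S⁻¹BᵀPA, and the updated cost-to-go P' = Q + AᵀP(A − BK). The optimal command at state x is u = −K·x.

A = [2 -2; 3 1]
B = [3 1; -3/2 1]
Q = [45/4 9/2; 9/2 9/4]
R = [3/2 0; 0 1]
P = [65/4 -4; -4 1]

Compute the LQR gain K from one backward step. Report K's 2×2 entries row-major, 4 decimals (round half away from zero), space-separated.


BᵀP = [54.7500 -13.5000; 12.2500 -3.0000]
S = R + BᵀPB = [3/2 0; 0 1] + [184.5000 41.2500; 41.2500 9.2500] = [186.0000 41.2500; 41.2500 10.2500]
BᵀPA = [69.0000 -123.0000; 15.5000 -27.5000]
K = S⁻¹·BᵀPA = [0.3312 -0.6167; 0.1793 -0.2013]
A−BK = [0.8271 0.0512; 3.3175 0.2763]
AᵀP(A−BK) = [0.3678 -0.3312; -0.3312 0.6167]
P' = Q + AᵀP(A−BK) = [11.6178 4.1688; 4.1688 2.8667]
tr(P') = 14.4844

0.3312 -0.6167 0.1793 -0.2013


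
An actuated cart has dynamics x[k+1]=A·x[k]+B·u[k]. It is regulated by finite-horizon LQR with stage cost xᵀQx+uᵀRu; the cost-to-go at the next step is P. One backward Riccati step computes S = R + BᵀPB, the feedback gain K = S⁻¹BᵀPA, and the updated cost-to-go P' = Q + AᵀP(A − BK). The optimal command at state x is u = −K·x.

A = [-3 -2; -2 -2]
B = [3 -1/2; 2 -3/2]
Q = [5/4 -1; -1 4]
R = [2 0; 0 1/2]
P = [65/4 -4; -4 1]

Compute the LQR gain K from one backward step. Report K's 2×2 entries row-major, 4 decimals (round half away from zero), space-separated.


BᵀP = [40.7500 -10.0000; -2.1250 0.5000]
S = R + BᵀPB = [2 0; 0 1/2] + [102.2500 -5.3750; -5.3750 0.3125] = [104.2500 -5.3750; -5.3750 0.8125]
BᵀPA = [-102.2500 -61.5000; 5.3750 3.2500]
K = S⁻¹·BᵀPA = [-0.9709 -0.5823; 0.1926 0.1478]
A−BK = [0.0090 -0.1792; 0.2307 -0.6137]
AᵀP(A−BK) = [1.9418 1.1646; 1.1646 0.7077]
P' = Q + AᵀP(A−BK) = [3.1918 0.1646; 0.1646 4.7077]
tr(P') = 7.8995

-0.9709 -0.5823 0.1926 0.1478


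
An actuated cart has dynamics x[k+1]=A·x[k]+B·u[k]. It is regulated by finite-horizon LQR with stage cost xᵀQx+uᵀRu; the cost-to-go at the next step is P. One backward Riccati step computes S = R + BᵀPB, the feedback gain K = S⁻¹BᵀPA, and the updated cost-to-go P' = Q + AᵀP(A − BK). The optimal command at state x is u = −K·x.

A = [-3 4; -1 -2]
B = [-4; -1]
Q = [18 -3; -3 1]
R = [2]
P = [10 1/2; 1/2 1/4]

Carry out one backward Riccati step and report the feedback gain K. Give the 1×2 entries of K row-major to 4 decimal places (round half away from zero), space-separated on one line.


BᵀP = [-40.5000 -2.2500]
S = R + BᵀPB = [2] + [164.2500] = [166.2500]
BᵀPA = [123.7500 -157.5000]
K = S⁻¹·BᵀPA = [0.7444 -0.9474]
A−BK = [-0.0226 0.2105; -0.2556 -2.9474]
AᵀP(A−BK) = [1.1353 -1.2632; -1.2632 3.7895]
P' = Q + AᵀP(A−BK) = [19.1353 -4.2632; -4.2632 4.7895]
tr(P') = 23.9248

0.7444 -0.9474


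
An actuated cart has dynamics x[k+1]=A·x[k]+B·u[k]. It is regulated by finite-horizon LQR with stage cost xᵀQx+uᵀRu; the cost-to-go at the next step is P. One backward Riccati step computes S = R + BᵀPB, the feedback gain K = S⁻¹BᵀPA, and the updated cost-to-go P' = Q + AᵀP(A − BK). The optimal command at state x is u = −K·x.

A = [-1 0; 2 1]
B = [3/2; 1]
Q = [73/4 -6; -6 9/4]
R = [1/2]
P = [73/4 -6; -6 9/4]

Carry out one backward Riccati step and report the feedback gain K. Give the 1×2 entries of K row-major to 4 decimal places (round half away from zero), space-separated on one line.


-1.3511 -0.2615

BᵀP = [21.3750 -6.7500]
S = R + BᵀPB = [1/2] + [25.3125] = [25.8125]
BᵀPA = [-34.8750 -6.7500]
K = S⁻¹·BᵀPA = [-1.3511 -0.2615]
A−BK = [1.0266 0.3923; 3.3511 1.2615]
AᵀP(A−BK) = [4.1308 1.3801; 1.3801 0.4849]
P' = Q + AᵀP(A−BK) = [22.3808 -4.6199; -4.6199 2.7349]
tr(P') = 25.1156


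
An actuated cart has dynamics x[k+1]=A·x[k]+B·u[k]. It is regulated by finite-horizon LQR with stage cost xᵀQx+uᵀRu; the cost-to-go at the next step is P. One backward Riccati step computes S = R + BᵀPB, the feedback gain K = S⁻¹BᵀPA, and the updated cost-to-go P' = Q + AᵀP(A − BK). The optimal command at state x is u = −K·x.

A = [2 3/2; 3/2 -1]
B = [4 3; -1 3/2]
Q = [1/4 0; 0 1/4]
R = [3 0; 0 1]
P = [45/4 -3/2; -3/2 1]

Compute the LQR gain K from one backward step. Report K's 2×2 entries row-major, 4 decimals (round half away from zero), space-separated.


BᵀP = [46.5000 -7.0000; 31.5000 -3.0000]
S = R + BᵀPB = [3 0; 0 1] + [193.0000 129.0000; 129.0000 90.0000] = [196.0000 129.0000; 129.0000 91.0000]
BᵀPA = [82.5000 76.7500; 58.5000 50.2500]
K = S⁻¹·BᵀPA = [-0.0326 0.4201; 0.6891 -0.0433]
A−BK = [0.0632 -0.0504; 0.4337 -0.5150]
AᵀP(A−BK) = [0.6289 -0.2485; -0.2485 0.7472]
P' = Q + AᵀP(A−BK) = [0.8789 -0.2485; -0.2485 0.9972]
tr(P') = 1.8760

-0.0326 0.4201 0.6891 -0.0433


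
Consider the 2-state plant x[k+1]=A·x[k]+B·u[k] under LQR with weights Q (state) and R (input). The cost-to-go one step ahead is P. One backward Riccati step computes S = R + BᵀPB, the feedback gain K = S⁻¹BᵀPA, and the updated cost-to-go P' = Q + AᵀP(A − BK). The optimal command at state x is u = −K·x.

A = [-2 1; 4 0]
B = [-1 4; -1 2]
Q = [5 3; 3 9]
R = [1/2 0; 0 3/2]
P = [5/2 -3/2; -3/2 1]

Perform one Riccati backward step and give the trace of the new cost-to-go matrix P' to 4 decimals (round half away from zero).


BᵀP = [-1.0000 0.5000; 7.0000 -4.0000]
S = R + BᵀPB = [1/2 0; 0 3/2] + [0.5000 -3.0000; -3.0000 20.0000] = [1.0000 -3.0000; -3.0000 21.5000]
BᵀPA = [4.0000 -1.0000; -30.0000 7.0000]
K = S⁻¹·BᵀPA = [-0.3200 -0.0400; -1.4400 0.3200]
A−BK = [3.4400 -0.3200; 6.5600 -0.6800]
AᵀP(A−BK) = [8.0800 -1.2400; -1.2400 0.2200]
P' = Q + AᵀP(A−BK) = [13.0800 1.7600; 1.7600 9.2200]
tr(P') = 22.3000

22.3000


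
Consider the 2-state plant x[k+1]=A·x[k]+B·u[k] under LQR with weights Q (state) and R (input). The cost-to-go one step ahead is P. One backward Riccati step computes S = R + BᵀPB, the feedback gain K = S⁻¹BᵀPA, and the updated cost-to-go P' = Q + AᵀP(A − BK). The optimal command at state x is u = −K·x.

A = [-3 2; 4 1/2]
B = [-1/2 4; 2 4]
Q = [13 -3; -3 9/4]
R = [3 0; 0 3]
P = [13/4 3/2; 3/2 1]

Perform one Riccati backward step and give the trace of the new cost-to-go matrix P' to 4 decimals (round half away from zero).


BᵀP = [1.3750 1.2500; 19.0000 10.0000]
S = R + BᵀPB = [3 0; 0 3] + [1.8125 10.5000; 10.5000 116.0000] = [4.8125 10.5000; 10.5000 119.0000]
BᵀPA = [0.8750 3.3750; -17.0000 43.0000]
K = S⁻¹·BᵀPA = [0.6112 -0.1079; -0.1968 0.3709]
A−BK = [-1.9073 0.4626; 3.5648 -0.7677]
AᵀP(A−BK) = [5.3699 -1.3510; -1.3510 0.6670]
P' = Q + AᵀP(A−BK) = [18.3699 -4.3510; -4.3510 2.9170]
tr(P') = 21.2869

21.2869


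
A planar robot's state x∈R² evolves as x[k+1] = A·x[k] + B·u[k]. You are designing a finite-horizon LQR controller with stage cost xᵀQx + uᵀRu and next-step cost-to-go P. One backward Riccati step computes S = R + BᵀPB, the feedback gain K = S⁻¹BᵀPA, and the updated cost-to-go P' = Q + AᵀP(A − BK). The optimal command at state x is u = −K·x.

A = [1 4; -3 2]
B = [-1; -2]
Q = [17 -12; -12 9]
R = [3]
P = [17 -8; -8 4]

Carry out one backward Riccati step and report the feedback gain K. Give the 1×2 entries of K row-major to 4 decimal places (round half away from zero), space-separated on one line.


-0.2500 -1.0000

BᵀP = [-1.0000 0.0000]
S = R + BᵀPB = [3] + [1.0000] = [4.0000]
BᵀPA = [-1.0000 -4.0000]
K = S⁻¹·BᵀPA = [-0.2500 -1.0000]
A−BK = [0.7500 3.0000; -3.5000 0.0000]
AᵀP(A−BK) = [100.7500 123.0000; 123.0000 156.0000]
P' = Q + AᵀP(A−BK) = [117.7500 111.0000; 111.0000 165.0000]
tr(P') = 282.7500


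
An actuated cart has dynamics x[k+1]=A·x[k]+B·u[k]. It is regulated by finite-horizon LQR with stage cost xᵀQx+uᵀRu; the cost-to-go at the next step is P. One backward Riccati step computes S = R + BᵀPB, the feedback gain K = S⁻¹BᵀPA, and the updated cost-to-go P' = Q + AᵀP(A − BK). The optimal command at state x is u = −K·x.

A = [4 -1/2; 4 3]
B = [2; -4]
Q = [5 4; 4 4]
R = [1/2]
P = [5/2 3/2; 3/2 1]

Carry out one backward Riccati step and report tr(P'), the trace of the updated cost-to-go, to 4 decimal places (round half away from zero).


BᵀP = [-1.0000 -1.0000]
S = R + BᵀPB = [1/2] + [2.0000] = [2.5000]
BᵀPA = [-8.0000 -2.5000]
K = S⁻¹·BᵀPA = [-3.2000 -1.0000]
A−BK = [10.4000 1.5000; -8.8000 -1.0000]
AᵀP(A−BK) = [78.4000 14.0000; 14.0000 2.6250]
P' = Q + AᵀP(A−BK) = [83.4000 18.0000; 18.0000 6.6250]
tr(P') = 90.0250

90.0250


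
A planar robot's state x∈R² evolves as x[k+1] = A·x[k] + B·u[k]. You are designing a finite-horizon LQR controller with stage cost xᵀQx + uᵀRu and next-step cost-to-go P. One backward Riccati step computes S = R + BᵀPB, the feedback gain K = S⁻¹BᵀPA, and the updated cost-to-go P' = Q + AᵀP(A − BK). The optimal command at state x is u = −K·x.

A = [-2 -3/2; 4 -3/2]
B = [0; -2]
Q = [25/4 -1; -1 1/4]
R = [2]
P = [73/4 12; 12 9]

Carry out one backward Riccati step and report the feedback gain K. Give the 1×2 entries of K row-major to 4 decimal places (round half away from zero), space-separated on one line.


BᵀP = [-24.0000 -18.0000]
S = R + BᵀPB = [2] + [36.0000] = [38.0000]
BᵀPA = [-24.0000 63.0000]
K = S⁻¹·BᵀPA = [-0.6316 1.6579]
A−BK = [-2.0000 -1.5000; 2.7368 1.8158]
AᵀP(A−BK) = [9.8421 4.5395; 4.5395 10.8651]
P' = Q + AᵀP(A−BK) = [16.0921 3.5395; 3.5395 11.1151]
tr(P') = 27.2072

-0.6316 1.6579


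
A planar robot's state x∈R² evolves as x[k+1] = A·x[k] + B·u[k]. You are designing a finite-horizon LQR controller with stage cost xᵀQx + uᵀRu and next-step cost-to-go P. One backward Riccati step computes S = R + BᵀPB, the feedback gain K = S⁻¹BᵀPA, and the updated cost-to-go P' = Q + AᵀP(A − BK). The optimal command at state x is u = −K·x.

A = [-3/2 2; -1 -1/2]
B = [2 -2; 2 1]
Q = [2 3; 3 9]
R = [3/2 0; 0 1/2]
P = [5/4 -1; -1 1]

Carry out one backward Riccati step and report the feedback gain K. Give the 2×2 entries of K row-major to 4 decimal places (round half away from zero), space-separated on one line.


BᵀP = [0.5000 0.0000; -3.5000 3.0000]
S = R + BᵀPB = [3/2 0; 0 1/2] + [1.0000 -1.0000; -1.0000 10.0000] = [2.5000 -1.0000; -1.0000 10.5000]
BᵀPA = [-0.7500 1.0000; 2.2500 -8.5000]
K = S⁻¹·BᵀPA = [-0.2228 0.0792; 0.1931 -0.8020]
A−BK = [-0.6683 0.2376; -0.7475 0.1436]
AᵀP(A−BK) = [0.2110 -0.1361; -0.1361 0.3540]
P' = Q + AᵀP(A−BK) = [2.2110 2.8639; 2.8639 9.3540]
tr(P') = 11.5650

-0.2228 0.0792 0.1931 -0.8020


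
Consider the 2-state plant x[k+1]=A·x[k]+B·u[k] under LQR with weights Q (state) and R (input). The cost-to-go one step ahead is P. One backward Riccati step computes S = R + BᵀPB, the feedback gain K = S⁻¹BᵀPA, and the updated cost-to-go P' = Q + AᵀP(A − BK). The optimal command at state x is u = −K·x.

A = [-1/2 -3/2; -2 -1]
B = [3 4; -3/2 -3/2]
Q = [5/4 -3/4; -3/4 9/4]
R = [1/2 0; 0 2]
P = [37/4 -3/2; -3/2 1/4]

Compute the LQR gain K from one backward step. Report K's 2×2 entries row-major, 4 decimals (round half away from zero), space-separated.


BᵀP = [30.0000 -4.8750; 39.2500 -6.3750]
S = R + BᵀPB = [1/2 0; 0 2] + [97.3125 127.3125; 127.3125 166.5625] = [97.8125 127.3125; 127.3125 168.5625]
BᵀPA = [-5.2500 -40.1250; -6.8750 -52.5000]
K = S⁻¹·BᵀPA = [-0.0347 -0.2855; -0.0146 -0.0958]
A−BK = [-0.3376 -0.2602; -2.0739 -1.5720]
AᵀP(A−BK) = [0.0301 0.0298; 0.0298 0.0761]
P' = Q + AᵀP(A−BK) = [1.2801 -0.7202; -0.7202 2.3261]
tr(P') = 3.6062

-0.0347 -0.2855 -0.0146 -0.0958


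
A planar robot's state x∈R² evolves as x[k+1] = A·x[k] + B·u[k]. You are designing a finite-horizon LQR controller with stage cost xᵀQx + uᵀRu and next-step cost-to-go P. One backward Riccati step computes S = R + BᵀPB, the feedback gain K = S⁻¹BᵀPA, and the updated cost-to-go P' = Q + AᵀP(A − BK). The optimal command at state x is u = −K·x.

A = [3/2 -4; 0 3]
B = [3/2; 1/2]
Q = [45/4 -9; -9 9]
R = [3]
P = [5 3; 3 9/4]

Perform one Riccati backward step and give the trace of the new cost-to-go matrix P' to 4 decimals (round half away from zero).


31.3738

BᵀP = [9.0000 5.6250]
S = R + BᵀPB = [3] + [16.3125] = [19.3125]
BᵀPA = [13.5000 -19.1250]
K = S⁻¹·BᵀPA = [0.6990 -0.9903]
A−BK = [0.4515 -2.5146; -0.3495 3.4951]
AᵀP(A−BK) = [1.8131 -3.1311; -3.1311 9.3107]
P' = Q + AᵀP(A−BK) = [13.0631 -12.1311; -12.1311 18.3107]
tr(P') = 31.3738


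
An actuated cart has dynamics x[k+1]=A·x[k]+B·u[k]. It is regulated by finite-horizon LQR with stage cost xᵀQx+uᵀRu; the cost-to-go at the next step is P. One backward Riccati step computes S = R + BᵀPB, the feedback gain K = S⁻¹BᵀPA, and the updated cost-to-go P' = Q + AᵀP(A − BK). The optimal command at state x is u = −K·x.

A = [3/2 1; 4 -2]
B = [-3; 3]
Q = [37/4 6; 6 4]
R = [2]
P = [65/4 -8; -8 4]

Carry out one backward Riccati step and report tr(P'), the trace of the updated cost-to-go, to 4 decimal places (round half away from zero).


14.5261

BᵀP = [-72.7500 36.0000]
S = R + BᵀPB = [2] + [326.2500] = [328.2500]
BᵀPA = [34.8750 -144.7500]
K = S⁻¹·BᵀPA = [0.1062 -0.4410]
A−BK = [1.8187 -0.3229; 3.6813 -0.6771]
AᵀP(A−BK) = [0.8572 -0.2460; -0.2460 0.4189]
P' = Q + AᵀP(A−BK) = [10.1072 5.7540; 5.7540 4.4189]
tr(P') = 14.5261


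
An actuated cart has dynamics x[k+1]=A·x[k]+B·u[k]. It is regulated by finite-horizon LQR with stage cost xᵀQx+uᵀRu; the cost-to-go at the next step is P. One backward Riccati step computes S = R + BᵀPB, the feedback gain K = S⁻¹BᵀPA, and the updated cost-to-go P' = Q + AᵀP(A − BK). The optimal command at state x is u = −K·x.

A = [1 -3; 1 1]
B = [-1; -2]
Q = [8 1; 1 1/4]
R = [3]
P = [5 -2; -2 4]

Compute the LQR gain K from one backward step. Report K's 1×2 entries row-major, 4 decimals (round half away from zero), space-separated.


-0.4375 -0.1875

BᵀP = [-1.0000 -6.0000]
S = R + BᵀPB = [3] + [13.0000] = [16.0000]
BᵀPA = [-7.0000 -3.0000]
K = S⁻¹·BᵀPA = [-0.4375 -0.1875]
A−BK = [0.5625 -3.1875; 0.1250 0.6250]
AᵀP(A−BK) = [1.9375 -8.3125; -8.3125 60.4375]
P' = Q + AᵀP(A−BK) = [9.9375 -7.3125; -7.3125 60.6875]
tr(P') = 70.6250


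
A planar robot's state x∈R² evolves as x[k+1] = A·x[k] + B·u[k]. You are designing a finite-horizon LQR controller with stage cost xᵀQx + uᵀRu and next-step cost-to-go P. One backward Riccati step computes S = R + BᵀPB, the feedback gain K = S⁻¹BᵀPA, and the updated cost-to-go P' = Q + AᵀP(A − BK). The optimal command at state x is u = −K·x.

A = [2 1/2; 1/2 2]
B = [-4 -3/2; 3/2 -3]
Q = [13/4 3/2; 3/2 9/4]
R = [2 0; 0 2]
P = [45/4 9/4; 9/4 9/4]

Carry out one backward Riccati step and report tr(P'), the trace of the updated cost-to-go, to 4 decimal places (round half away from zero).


6.7240

BᵀP = [-41.6250 -5.6250; -23.6250 -10.1250]
S = R + BᵀPB = [2 0; 0 2] + [158.0625 79.3125; 79.3125 65.8125] = [160.0625 79.3125; 79.3125 67.8125]
BᵀPA = [-86.0625 -32.0625; -52.3125 -32.0625]
K = S⁻¹·BᵀPA = [-0.3697 0.0808; -0.3391 -0.5673]
A−BK = [0.0127 -0.0278; 0.0373 0.1769]
AᵀP(A−BK) = [0.5103 0.3386; 0.3386 0.7137]
P' = Q + AᵀP(A−BK) = [3.7603 1.8386; 1.8386 2.9637]
tr(P') = 6.7240


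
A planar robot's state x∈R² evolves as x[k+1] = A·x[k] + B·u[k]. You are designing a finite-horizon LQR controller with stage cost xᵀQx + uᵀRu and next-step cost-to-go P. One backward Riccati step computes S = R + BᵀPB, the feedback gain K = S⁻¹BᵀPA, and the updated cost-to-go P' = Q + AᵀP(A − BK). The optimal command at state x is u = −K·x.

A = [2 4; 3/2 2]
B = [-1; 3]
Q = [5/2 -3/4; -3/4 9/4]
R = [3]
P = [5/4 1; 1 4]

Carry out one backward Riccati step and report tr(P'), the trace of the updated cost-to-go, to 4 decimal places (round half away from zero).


40.5164

BᵀP = [1.7500 11.0000]
S = R + BᵀPB = [3] + [31.2500] = [34.2500]
BᵀPA = [20.0000 29.0000]
K = S⁻¹·BᵀPA = [0.5839 0.8467]
A−BK = [2.5839 4.8467; -0.2518 -0.5401]
AᵀP(A−BK) = [8.3212 15.0657; 15.0657 27.4453]
P' = Q + AᵀP(A−BK) = [10.8212 14.3157; 14.3157 29.6953]
tr(P') = 40.5164


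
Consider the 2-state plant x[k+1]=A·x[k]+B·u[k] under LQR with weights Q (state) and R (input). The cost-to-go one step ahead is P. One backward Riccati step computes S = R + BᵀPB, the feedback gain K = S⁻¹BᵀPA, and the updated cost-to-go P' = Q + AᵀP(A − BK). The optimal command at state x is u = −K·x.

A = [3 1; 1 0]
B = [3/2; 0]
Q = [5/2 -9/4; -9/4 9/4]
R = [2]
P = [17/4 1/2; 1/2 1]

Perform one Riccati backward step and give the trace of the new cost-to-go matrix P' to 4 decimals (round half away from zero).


BᵀP = [6.3750 0.7500]
S = R + BᵀPB = [2] + [9.5625] = [11.5625]
BᵀPA = [19.8750 6.3750]
K = S⁻¹·BᵀPA = [1.7189 0.5514]
A−BK = [0.4216 0.1730; 1.0000 0.0000]
AᵀP(A−BK) = [8.0865 2.2919; 2.2919 0.7351]
P' = Q + AᵀP(A−BK) = [10.5865 0.0419; 0.0419 2.9851]
tr(P') = 13.5716

13.5716


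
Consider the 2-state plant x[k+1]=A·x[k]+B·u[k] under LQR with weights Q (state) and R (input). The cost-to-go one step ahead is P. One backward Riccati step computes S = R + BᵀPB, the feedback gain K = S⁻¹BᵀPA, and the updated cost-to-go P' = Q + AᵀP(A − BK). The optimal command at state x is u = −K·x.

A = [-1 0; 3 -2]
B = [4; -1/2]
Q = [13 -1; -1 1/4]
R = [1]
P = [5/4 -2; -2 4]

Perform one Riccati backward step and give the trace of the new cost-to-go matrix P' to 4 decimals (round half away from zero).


BᵀP = [6.0000 -10.0000]
S = R + BᵀPB = [1] + [29.0000] = [30.0000]
BᵀPA = [-36.0000 20.0000]
K = S⁻¹·BᵀPA = [-1.2000 0.6667]
A−BK = [3.8000 -2.6667; 2.4000 -1.6667]
AᵀP(A−BK) = [6.0500 -4.0000; -4.0000 2.6667]
P' = Q + AᵀP(A−BK) = [19.0500 -5.0000; -5.0000 2.9167]
tr(P') = 21.9667

21.9667


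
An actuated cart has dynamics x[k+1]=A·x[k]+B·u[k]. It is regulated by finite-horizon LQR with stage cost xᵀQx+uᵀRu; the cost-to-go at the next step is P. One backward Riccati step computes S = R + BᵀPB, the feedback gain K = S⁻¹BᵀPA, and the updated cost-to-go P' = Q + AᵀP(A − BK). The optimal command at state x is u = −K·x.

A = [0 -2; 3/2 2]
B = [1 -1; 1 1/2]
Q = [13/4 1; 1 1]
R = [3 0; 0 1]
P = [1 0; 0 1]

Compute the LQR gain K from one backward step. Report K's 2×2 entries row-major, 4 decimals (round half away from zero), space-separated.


BᵀP = [1.0000 1.0000; -1.0000 0.5000]
S = R + BᵀPB = [3 0; 0 1] + [2.0000 -0.5000; -0.5000 1.2500] = [5.0000 -0.5000; -0.5000 2.2500]
BᵀPA = [1.5000 0.0000; 0.7500 3.0000]
K = S⁻¹·BᵀPA = [0.3409 0.1364; 0.4091 1.3636]
A−BK = [0.0682 -0.7727; 0.9545 1.1818]
AᵀP(A−BK) = [1.4318 1.7727; 1.7727 3.9091]
P' = Q + AᵀP(A−BK) = [4.6818 2.7727; 2.7727 4.9091]
tr(P') = 9.5909

0.3409 0.1364 0.4091 1.3636


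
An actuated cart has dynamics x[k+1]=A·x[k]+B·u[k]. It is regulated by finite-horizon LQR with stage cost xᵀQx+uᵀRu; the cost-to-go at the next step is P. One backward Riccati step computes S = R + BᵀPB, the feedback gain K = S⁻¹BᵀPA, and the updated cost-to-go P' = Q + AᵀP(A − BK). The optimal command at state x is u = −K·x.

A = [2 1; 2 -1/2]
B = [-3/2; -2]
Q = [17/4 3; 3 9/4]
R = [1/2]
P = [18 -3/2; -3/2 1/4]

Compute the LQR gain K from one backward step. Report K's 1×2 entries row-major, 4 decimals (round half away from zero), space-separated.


-1.3485 -0.7538

BᵀP = [-24.0000 1.7500]
S = R + BᵀPB = [1/2] + [32.5000] = [33.0000]
BᵀPA = [-44.5000 -24.8750]
K = S⁻¹·BᵀPA = [-1.3485 -0.7538]
A−BK = [-0.0227 -0.1307; -0.6970 -2.0076]
AᵀP(A−BK) = [0.9924 0.7064; 0.7064 0.8120]
P' = Q + AᵀP(A−BK) = [5.2424 3.7064; 3.7064 3.0620]
tr(P') = 8.3045


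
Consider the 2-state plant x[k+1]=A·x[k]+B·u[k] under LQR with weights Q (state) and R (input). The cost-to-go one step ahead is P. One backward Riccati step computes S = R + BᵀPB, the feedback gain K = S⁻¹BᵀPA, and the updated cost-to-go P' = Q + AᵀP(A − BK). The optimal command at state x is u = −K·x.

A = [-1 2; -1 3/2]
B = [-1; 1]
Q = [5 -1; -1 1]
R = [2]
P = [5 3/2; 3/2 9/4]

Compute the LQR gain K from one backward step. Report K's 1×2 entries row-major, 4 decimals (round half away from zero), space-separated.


0.4400 -0.9400

BᵀP = [-3.5000 0.7500]
S = R + BᵀPB = [2] + [4.2500] = [6.2500]
BᵀPA = [2.7500 -5.8750]
K = S⁻¹·BᵀPA = [0.4400 -0.9400]
A−BK = [-0.5600 1.0600; -1.4400 2.4400]
AᵀP(A−BK) = [9.0400 -16.0400; -16.0400 28.5400]
P' = Q + AᵀP(A−BK) = [14.0400 -17.0400; -17.0400 29.5400]
tr(P') = 43.5800


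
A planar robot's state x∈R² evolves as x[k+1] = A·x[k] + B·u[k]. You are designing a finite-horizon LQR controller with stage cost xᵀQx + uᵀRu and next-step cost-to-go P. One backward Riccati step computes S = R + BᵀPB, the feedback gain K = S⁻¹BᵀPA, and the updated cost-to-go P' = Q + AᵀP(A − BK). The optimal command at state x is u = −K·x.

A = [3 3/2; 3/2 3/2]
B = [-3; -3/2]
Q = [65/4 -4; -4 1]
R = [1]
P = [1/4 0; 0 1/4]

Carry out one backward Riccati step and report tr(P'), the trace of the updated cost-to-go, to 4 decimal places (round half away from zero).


BᵀP = [-0.7500 -0.3750]
S = R + BᵀPB = [1] + [2.8125] = [3.8125]
BᵀPA = [-2.8125 -1.6875]
K = S⁻¹·BᵀPA = [-0.7377 -0.4426]
A−BK = [0.7869 0.1721; 0.3934 0.8361]
AᵀP(A−BK) = [0.7377 0.4426; 0.4426 0.3781]
P' = Q + AᵀP(A−BK) = [16.9877 -3.5574; -3.5574 1.3781]
tr(P') = 18.3658

18.3658


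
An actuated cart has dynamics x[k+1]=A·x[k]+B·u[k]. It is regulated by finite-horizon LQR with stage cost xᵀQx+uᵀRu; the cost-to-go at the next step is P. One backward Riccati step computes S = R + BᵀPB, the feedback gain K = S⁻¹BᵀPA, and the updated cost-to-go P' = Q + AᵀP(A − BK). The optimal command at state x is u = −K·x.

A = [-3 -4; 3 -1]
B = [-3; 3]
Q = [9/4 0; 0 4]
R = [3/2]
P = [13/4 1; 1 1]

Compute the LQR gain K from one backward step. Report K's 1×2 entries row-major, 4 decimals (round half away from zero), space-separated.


BᵀP = [-6.7500 0.0000]
S = R + BᵀPB = [3/2] + [20.2500] = [21.7500]
BᵀPA = [20.2500 27.0000]
K = S⁻¹·BᵀPA = [0.9310 1.2414]
A−BK = [-0.2069 -0.2759; 0.2069 -4.7241]
AᵀP(A−BK) = [1.3966 1.8621; 1.8621 27.4828]
P' = Q + AᵀP(A−BK) = [3.6466 1.8621; 1.8621 31.4828]
tr(P') = 35.1293

0.9310 1.2414


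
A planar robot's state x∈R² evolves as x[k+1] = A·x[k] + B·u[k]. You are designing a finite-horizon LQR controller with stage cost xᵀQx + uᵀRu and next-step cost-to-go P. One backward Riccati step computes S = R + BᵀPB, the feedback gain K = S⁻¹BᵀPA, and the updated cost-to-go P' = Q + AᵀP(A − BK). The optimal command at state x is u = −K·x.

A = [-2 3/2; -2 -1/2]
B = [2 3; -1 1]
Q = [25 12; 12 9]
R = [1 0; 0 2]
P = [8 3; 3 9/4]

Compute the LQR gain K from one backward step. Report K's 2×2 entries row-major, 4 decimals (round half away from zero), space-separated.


0.3107 0.4680 -0.9526 0.1577

BᵀP = [13.0000 3.7500; 27.0000 11.2500]
S = R + BᵀPB = [1 0; 0 2] + [22.2500 42.7500; 42.7500 92.2500] = [23.2500 42.7500; 42.7500 94.2500]
BᵀPA = [-33.5000 17.6250; -76.5000 34.8750]
K = S⁻¹·BᵀPA = [0.3107 0.4680; -0.9526 0.1577]
A−BK = [0.2364 0.0907; -0.7368 -0.1897]
AᵀP(A−BK) = [2.5347 -0.0041; -0.0041 0.3124]
P' = Q + AᵀP(A−BK) = [27.5347 11.9959; 11.9959 9.3124]
tr(P') = 36.8471


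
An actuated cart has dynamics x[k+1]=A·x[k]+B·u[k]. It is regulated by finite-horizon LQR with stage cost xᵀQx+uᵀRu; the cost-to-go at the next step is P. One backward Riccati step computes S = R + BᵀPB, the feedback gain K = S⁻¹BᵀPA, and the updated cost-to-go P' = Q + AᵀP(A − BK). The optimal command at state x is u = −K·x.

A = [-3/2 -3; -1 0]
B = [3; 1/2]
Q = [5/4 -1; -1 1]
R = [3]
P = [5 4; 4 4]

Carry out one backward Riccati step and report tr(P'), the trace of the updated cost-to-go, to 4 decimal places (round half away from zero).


BᵀP = [17.0000 14.0000]
S = R + BᵀPB = [3] + [58.0000] = [61.0000]
BᵀPA = [-39.5000 -51.0000]
K = S⁻¹·BᵀPA = [-0.6475 -0.8361]
A−BK = [0.4426 -0.4918; -0.6762 0.4180]
AᵀP(A−BK) = [1.6721 1.4754; 1.4754 2.3607]
P' = Q + AᵀP(A−BK) = [2.9221 0.4754; 0.4754 3.3607]
tr(P') = 6.2828

6.2828


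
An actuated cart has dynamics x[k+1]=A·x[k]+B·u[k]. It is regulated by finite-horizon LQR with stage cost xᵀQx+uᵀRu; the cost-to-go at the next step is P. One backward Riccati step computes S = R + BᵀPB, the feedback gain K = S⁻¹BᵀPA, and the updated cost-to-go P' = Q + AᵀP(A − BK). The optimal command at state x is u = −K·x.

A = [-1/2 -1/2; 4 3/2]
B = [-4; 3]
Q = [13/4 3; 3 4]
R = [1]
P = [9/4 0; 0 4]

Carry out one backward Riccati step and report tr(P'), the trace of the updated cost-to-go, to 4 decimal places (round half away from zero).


BᵀP = [-9.0000 12.0000]
S = R + BᵀPB = [1] + [72.0000] = [73.0000]
BᵀPA = [52.5000 22.5000]
K = S⁻¹·BᵀPA = [0.7192 0.3082]
A−BK = [2.3767 0.7329; 1.8425 0.5753]
AᵀP(A−BK) = [26.8057 8.3810; 8.3810 2.6276]
P' = Q + AᵀP(A−BK) = [30.0557 11.3810; 11.3810 6.6276]
tr(P') = 36.6832

36.6832


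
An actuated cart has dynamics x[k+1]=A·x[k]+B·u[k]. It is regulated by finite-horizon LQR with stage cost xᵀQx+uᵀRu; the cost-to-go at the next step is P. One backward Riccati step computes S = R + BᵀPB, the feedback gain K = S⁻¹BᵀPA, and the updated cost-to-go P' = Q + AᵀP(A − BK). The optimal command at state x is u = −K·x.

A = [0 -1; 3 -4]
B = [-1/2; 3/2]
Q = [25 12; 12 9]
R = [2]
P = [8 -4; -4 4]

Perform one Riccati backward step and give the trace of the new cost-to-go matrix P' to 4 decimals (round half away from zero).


54.2105

BᵀP = [-10.0000 8.0000]
S = R + BᵀPB = [2] + [17.0000] = [19.0000]
BᵀPA = [24.0000 -22.0000]
K = S⁻¹·BᵀPA = [1.2632 -1.1579]
A−BK = [0.6316 -1.5789; 1.1053 -2.2632]
AᵀP(A−BK) = [5.6842 -8.2105; -8.2105 14.5263]
P' = Q + AᵀP(A−BK) = [30.6842 3.7895; 3.7895 23.5263]
tr(P') = 54.2105


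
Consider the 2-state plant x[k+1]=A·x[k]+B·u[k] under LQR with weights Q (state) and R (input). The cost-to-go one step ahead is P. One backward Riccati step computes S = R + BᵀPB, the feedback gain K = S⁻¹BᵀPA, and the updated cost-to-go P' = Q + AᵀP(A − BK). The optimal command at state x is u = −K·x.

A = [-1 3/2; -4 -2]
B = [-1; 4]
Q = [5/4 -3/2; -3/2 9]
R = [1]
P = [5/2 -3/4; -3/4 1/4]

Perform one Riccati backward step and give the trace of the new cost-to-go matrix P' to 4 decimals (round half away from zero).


11.4815

BᵀP = [-5.5000 1.7500]
S = R + BᵀPB = [1] + [12.5000] = [13.5000]
BᵀPA = [-1.5000 -11.7500]
K = S⁻¹·BᵀPA = [-0.1111 -0.8704]
A−BK = [-1.1111 0.6296; -3.5556 1.4815]
AᵀP(A−BK) = [0.3333 -0.0556; -0.0556 0.8981]
P' = Q + AᵀP(A−BK) = [1.5833 -1.5556; -1.5556 9.8981]
tr(P') = 11.4815


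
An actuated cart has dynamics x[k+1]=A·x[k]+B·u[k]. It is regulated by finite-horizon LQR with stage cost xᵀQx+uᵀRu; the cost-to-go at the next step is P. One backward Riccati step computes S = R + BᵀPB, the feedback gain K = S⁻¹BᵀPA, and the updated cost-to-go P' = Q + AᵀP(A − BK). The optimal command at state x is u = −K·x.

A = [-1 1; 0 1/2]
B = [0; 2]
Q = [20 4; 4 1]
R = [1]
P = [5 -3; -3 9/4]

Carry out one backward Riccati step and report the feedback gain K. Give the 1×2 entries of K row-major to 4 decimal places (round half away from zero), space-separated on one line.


0.6000 -0.3750

BᵀP = [-6.0000 4.5000]
S = R + BᵀPB = [1] + [9.0000] = [10.0000]
BᵀPA = [6.0000 -3.7500]
K = S⁻¹·BᵀPA = [0.6000 -0.3750]
A−BK = [-1.0000 1.0000; -1.2000 1.2500]
AᵀP(A−BK) = [1.4000 -1.2500; -1.2500 1.1563]
P' = Q + AᵀP(A−BK) = [21.4000 2.7500; 2.7500 2.1563]
tr(P') = 23.5563


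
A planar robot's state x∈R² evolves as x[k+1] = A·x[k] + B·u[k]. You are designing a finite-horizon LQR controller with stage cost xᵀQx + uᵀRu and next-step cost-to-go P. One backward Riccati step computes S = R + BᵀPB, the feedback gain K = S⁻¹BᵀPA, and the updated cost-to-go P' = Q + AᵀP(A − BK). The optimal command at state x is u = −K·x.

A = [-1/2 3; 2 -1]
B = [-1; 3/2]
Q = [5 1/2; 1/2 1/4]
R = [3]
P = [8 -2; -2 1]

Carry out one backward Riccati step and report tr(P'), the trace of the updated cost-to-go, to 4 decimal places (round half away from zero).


BᵀP = [-11.0000 3.5000]
S = R + BᵀPB = [3] + [16.2500] = [19.2500]
BᵀPA = [12.5000 -36.5000]
K = S⁻¹·BᵀPA = [0.6494 -1.8961]
A−BK = [0.1494 1.1039; 1.0260 1.8442]
AᵀP(A−BK) = [1.8831 -3.2987; -3.2987 15.7922]
P' = Q + AᵀP(A−BK) = [6.8831 -2.7987; -2.7987 16.0422]
tr(P') = 22.9253

22.9253
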